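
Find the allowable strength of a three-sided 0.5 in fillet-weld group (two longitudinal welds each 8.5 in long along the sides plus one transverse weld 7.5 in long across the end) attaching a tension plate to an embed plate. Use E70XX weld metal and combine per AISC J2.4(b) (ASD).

R_n/Ω ≈ 191 kips

E70XX → F_EXX = 70 ksi.
t_e = 0.707 × 0.5 = 0.3535 in.
R_nwl = 0.6 × 70 × 0.3535 × 17 = 252.4 kips (longitudinal, 2 welds).
R_nwt = 0.6 × 70 × 0.3535 × 7.5 = 111.4 kips (transverse, base value).
(i) R_nwl + R_nwt = 363.8 kips; (ii) 0.85 R_nwl + 1.5 R_nwt = 381.6 kips.
R_n = max = 381.6 kips [governs: (ii)]; R_n/Ω = 190.8 kips.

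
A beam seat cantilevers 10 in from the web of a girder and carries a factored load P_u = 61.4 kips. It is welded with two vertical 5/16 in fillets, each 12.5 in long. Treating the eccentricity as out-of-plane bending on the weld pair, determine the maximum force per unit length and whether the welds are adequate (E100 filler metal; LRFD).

f_max ≈ 12 kip/in; NOT adequate

E100XX → F_EXX = 100 ksi.
L_w = 2 × 12.5 = 25 in; section modulus (unit throat) S = 2 × L²/6 = 52.08 in².
Direct shear f_v = P/L_w = 61.4/25 = 2.456 kip/in.
Moment M = P × e = 61.4 × 10 = 614 kip·in; bending f_b = M/S = 11.79 kip/in.
f_max = √(f_v² + f_b²) = √(2.456² + 11.79²) = 12.04 kip/in.
φr_n = 0.75 × 0.6 × 100 × (0.707 × 0.3125) = 9.942 kip/in → NOT adequate.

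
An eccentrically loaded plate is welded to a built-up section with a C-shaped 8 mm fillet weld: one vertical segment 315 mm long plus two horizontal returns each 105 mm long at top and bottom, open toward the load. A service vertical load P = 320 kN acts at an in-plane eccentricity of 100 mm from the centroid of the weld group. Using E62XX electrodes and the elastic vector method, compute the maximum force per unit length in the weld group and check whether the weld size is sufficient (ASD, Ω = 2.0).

f_max ≈ 1110 N/mm; NOT adequate

E62XX → F_EXX = 620 MPa.
Total weld length L_w = 525 mm. Treat welds as unit-width lines.
Centroid: x̄ = 2×105×52.5 / 525 = 21 mm from the vertical weld.
Polar moment about centroid: J = I_x + I_y = [315³/12 + 2×105×157.5²] + [315×21² + 2(105³/12 + 105×31.5²)] = 8354000 mm³.
Direct shear f_v = P/L_w = 320×10³ / 525 = 609.5 N/mm (vertical).
Torsion M = P·e = 320×10³ × 100 = 32000000 N·mm.
Critical point at (x, y) = (84, 157.5) from centroid. f_tx = M·y/J = 603.3 N/mm; f_ty = M·x/J = 321.8 N/mm.
Resultant f_max = √[f_tx² + (f_v + f_ty)²] = √[603.3² + (609.5 + 321.8)²] = 1110 N/mm.
Capacity per unit length: r_n/Ω = (1/2.0) × 0.6 × 620 × (0.707 × 8) = 1052 N/mm.
1110 > 1052 → NOT adequate.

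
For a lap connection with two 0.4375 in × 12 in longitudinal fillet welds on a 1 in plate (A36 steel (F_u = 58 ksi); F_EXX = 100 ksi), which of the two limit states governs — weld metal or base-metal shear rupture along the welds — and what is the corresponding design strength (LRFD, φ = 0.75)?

t_e = 0.707 × 0.4375 = 0.3093 in; L = 24 in.
Weld metal: φR_n = 0.75 × 0.6 × 100 × 0.3093 × 24 = 334.1 kips.
Base metal (shear rupture): φR_n = 0.75 × 0.6 × 58 × 1 × 24 = 626.4 kips.
Governing: weld metal.

φR_n ≈ 334 kips (weld metal governs)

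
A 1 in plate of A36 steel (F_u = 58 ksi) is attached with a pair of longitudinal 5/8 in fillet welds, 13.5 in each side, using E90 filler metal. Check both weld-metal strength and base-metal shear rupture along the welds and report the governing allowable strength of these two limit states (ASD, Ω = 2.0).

E90XX → F_EXX = 90 ksi.
t_e = 0.707 × 0.625 = 0.4419 in; L = 27 in.
Weld metal: R_n/Ω = (1/2.0) × 0.6 × 90 × 0.4419 × 27 = 322.1 kip.
Base metal (shear rupture): R_n/Ω = (1/2.0) × 0.6 × 58 × 1 × 27 = 469.8 kip.
Governing: weld metal.

R_n/Ω ≈ 322 kip (weld metal governs)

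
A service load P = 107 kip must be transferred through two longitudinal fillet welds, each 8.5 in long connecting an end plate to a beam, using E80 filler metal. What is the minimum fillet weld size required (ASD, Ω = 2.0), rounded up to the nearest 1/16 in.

w = 3/8 in

E80XX → F_EXX = 80 ksi.
Total weld length L = 17 in.
Required throat t_e = P × Ω / (0.6 F_EXX × L) = 107 × 2.0 / (0.6 × 80 × 17) = 0.2623 in.
Required leg w = t_e / 0.707 = 0.3709 in → use 3/8 in.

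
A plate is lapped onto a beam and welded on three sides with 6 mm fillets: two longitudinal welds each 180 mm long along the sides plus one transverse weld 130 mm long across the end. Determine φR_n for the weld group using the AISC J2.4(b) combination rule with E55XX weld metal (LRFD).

φR_n ≈ 526 kN

E55XX → F_EXX = 550 MPa.
t_e = 0.707 × 6 = 4.242 mm.
R_nwl = 0.6 × 550 × 4.242 × 360 × 10⁻³ = 503.9 kN (longitudinal, 2 welds).
R_nwt = 0.6 × 550 × 4.242 × 130 × 10⁻³ = 182 kN (transverse, base value).
(i) R_nwl + R_nwt = 685.9 kN; (ii) 0.85 R_nwl + 1.5 R_nwt = 701.3 kN.
R_n = max = 701.3 kN [governs: (ii)]; φR_n = 526 kN.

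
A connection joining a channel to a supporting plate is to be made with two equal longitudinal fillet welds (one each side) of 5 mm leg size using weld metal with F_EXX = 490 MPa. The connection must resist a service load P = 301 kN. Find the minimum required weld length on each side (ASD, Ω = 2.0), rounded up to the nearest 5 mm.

Throat t_e = 0.707 × 5 = 3.535 mm.
r_n/Ω = (0.6 × 490 × 3.535) / 2.0 = 519.6 N/mm = 0.5196 kN/mm.
L_req = P / (r_n/Ω) = 301 / 0.5196 = 579.2 mm total.
Per side: 579.2 / 2 = 289.6 mm.
Round up → use L = 290 mm on each side.

L = 290 mm on each side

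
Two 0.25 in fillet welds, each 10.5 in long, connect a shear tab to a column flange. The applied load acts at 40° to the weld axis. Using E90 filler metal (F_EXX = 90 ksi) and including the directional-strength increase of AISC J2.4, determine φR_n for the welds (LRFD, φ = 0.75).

t_e = 0.707 × 0.25 = 0.1767 in; A_we = 0.1767 × 21 = 3.712 in².
Directional factor: 1.0 + 0.5 sin^1.5(40°) = 1.258.
F_nw = 0.6 × 90 × 1.258 = 67.91 ksi.
φR_n = 0.75 × 67.91 × 3.712 = 189.1 kips.

φR_n ≈ 189 kips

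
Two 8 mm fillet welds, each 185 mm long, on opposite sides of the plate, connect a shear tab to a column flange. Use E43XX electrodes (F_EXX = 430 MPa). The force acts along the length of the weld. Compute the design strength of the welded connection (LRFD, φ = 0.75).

φR_n ≈ 405 kN

Effective throat t_e = 0.707 × 8 = 5.656 mm.
Total length L = 370 mm; A_we = 5.656 × 370 = 2093 mm².
F_nw = 0.6 F_EXX = 0.6 × 430 = 258 MPa.
φR_n = 0.75 × 258 × 2093 × 10⁻³ = 404.9 kN.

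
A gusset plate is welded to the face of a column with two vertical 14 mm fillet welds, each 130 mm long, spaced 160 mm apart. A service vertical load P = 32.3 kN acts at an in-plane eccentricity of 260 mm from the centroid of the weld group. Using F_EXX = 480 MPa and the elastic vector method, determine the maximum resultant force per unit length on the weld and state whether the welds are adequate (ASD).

f_max ≈ 529 N/mm; adequate

Total weld length L_w = 260 mm. Treat welds as unit-width lines.
Polar moment about centroid: J = 2[d³/12 + d(b/2)²] = 2[130³/12 + 130×80²] = 2030000 mm³.
Direct shear f_v = P/L_w = 32.3×10³ / 260 = 124.2 N/mm (vertical).
Torsion M = P·e = 32.3×10³ × 260 = 8398000 N·mm.
Critical point at (x, y) = (80, 65) from centroid. f_tx = M·y/J = 268.9 N/mm; f_ty = M·x/J = 330.9 N/mm.
Resultant f_max = √[f_tx² + (f_v + f_ty)²] = √[268.9² + (124.2 + 330.9)²] = 528.6 N/mm.
Capacity per unit length: r_n/Ω = (1/2.0) × 0.6 × 480 × (0.707 × 14) = 1425 N/mm.
528.6 ≤ 1425 → adequate.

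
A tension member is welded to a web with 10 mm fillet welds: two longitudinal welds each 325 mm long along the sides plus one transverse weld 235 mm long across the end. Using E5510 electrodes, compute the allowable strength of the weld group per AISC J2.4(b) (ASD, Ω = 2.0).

R_n/Ω ≈ 1060 kN

E55XX → F_EXX = 550 MPa.
t_e = 0.707 × 10 = 7.07 mm.
R_nwl = 0.6 × 550 × 7.07 × 650 × 10⁻³ = 1517 kN (longitudinal, 2 welds).
R_nwt = 0.6 × 550 × 7.07 × 235 × 10⁻³ = 548.3 kN (transverse, base value).
(i) R_nwl + R_nwt = 2065 kN; (ii) 0.85 R_nwl + 1.5 R_nwt = 2111 kN.
R_n = max = 2111 kN [governs: (ii)]; R_n/Ω = 1056 kN.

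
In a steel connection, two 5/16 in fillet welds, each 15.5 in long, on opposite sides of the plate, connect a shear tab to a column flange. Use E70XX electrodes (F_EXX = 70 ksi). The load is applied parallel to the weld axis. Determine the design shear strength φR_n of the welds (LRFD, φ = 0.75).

φR_n ≈ 216 kip

Effective throat t_e = 0.707 × 0.3125 = 0.2209 in.
Total length L = 31 in; A_we = 0.2209 × 31 = 6.849 in².
F_nw = 0.6 F_EXX = 0.6 × 70 = 42 ksi.
φR_n = 0.75 × 42 × 6.849 = 215.7 kip.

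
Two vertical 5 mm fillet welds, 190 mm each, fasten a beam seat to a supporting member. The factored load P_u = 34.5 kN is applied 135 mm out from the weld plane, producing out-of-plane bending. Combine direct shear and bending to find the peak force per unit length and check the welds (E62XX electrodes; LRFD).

f_max ≈ 398 N/mm; adequate

E62XX → F_EXX = 620 MPa.
L_w = 2 × 190 = 380 mm; section modulus (unit throat) S = 2 × L²/6 = 12030 mm².
Direct shear f_v = P/L_w = 34.5×10³/380 = 90.79 N/mm.
Moment M = P × e = 34.5×10³ × 135 = 4657500 N·mm; bending f_b = M/S = 387 N/mm.
f_max = √(f_v² + f_b²) = √(90.79² + 387²) = 397.6 N/mm.
φr_n = 0.75 × 0.6 × 620 × (0.707 × 5) = 986.3 N/mm → adequate.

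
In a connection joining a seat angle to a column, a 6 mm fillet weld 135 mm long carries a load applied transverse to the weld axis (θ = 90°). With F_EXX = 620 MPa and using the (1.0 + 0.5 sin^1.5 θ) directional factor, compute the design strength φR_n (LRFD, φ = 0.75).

t_e = 0.707 × 6 = 4.242 mm; A_we = 4.242 × 135 = 572.7 mm².
Directional factor: 1.0 + 0.5 sin^1.5(90°) = 1.5.
F_nw = 0.6 × 620 × 1.5 = 558 MPa.
φR_n = 0.75 × 558 × 572.7 × 10⁻³ = 239.7 kN.

φR_n ≈ 240 kN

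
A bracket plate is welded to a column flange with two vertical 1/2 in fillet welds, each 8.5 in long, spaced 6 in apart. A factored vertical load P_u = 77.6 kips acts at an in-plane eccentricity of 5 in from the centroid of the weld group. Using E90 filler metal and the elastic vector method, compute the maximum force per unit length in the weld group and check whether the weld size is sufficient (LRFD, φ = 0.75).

E90XX → F_EXX = 90 ksi.
Total weld length L_w = 17 in. Treat welds as unit-width lines.
Polar moment about centroid: J = 2[d³/12 + d(b/2)²] = 2[8.5³/12 + 8.5×3²] = 255.4 in³.
Direct shear f_v = P/L_w = 77.6 / 17 = 4.565 kip/in (vertical).
Torsion M = P·e = 77.6 × 5 = 388 kip·in.
Critical point at (x, y) = (3, 4.25) from centroid. f_tx = M·y/J = 6.458 kip/in; f_ty = M·x/J = 4.558 kip/in.
Resultant f_max = √[f_tx² + (f_v + f_ty)²] = √[6.458² + (4.565 + 4.558)²] = 11.18 kip/in.
Capacity per unit length: φr_n = 0.75 × 0.6 × 90 × (0.707 × 0.5) = 14.32 kip/in.
11.18 ≤ 14.32 → adequate.

f_max ≈ 11.2 kip/in; adequate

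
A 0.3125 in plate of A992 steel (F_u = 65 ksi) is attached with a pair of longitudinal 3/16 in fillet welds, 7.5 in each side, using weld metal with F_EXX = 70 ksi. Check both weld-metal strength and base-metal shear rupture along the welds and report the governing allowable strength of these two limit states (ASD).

t_e = 0.707 × 0.1875 = 0.1326 in; L = 15 in.
Weld metal: R_n/Ω = (1/2.0) × 0.6 × 70 × 0.1326 × 15 = 41.76 kip.
Base metal (shear rupture): R_n/Ω = (1/2.0) × 0.6 × 65 × 0.3125 × 15 = 91.41 kip.
Governing: weld metal.

R_n/Ω ≈ 41.8 kip (weld metal governs)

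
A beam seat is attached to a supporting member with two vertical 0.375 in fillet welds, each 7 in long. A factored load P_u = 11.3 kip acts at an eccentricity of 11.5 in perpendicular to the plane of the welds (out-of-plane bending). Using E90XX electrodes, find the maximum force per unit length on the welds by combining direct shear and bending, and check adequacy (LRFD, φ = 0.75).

f_max ≈ 8 kip/in; adequate

E90XX → F_EXX = 90 ksi.
L_w = 2 × 7 = 14 in; section modulus (unit throat) S = 2 × L²/6 = 16.33 in².
Direct shear f_v = P/L_w = 11.3/14 = 0.8071 kip/in.
Moment M = P × e = 11.3 × 11.5 = 129.95 kip·in; bending f_b = M/S = 7.956 kip/in.
f_max = √(f_v² + f_b²) = √(0.8071² + 7.956²) = 7.997 kip/in.
φr_n = 0.75 × 0.6 × 90 × (0.707 × 0.375) = 10.74 kip/in → adequate.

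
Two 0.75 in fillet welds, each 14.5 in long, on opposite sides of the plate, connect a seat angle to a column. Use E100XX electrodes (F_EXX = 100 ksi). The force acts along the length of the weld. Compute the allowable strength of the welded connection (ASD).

Effective throat t_e = 0.707 × 0.75 = 0.5302 in.
Total length L = 29 in; A_we = 0.5302 × 29 = 15.38 in².
F_nw = 0.6 F_EXX = 0.6 × 100 = 60 ksi.
R_n = 60 × 15.38 = 922.6 kip; R_n/Ω = 922.6/2.0 = 461.3 kip.

R_n/Ω ≈ 461 kip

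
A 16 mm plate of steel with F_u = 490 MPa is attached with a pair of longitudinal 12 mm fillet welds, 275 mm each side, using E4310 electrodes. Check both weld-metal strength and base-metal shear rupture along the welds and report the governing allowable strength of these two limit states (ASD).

R_n/Ω ≈ 602 kN (weld metal governs)

E43XX → F_EXX = 430 MPa.
t_e = 0.707 × 12 = 8.484 mm; L = 550 mm.
Weld metal: R_n/Ω = (1/2.0) × 0.6 × 430 × 8.484 × 550 × 10⁻³ = 601.9 kN.
Base metal (shear rupture): R_n/Ω = (1/2.0) × 0.6 × 490 × 16 × 550 × 10⁻³ = 1294 kN.
Governing: weld metal.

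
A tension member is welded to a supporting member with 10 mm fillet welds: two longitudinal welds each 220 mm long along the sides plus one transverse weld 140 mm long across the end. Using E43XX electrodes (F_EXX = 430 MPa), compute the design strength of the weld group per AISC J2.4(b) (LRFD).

φR_n ≈ 799 kN

t_e = 0.707 × 10 = 7.07 mm.
R_nwl = 0.6 × 430 × 7.07 × 440 × 10⁻³ = 802.6 kN (longitudinal, 2 welds).
R_nwt = 0.6 × 430 × 7.07 × 140 × 10⁻³ = 255.4 kN (transverse, base value).
(i) R_nwl + R_nwt = 1058 kN; (ii) 0.85 R_nwl + 1.5 R_nwt = 1065 kN.
R_n = max = 1065 kN [governs: (ii)]; φR_n = 798.9 kN.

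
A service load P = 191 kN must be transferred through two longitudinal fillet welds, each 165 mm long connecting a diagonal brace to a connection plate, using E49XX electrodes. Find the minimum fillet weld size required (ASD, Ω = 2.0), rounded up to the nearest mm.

E49XX → F_EXX = 490 MPa.
Total weld length L = 330 mm.
Required throat t_e = P × Ω / (0.6 F_EXX × L) = 191 × 2.0 / (0.6 × 490 × 330 × 10⁻³) = 3.937 mm.
Required leg w = t_e / 0.707 = 5.569 mm → use 6 mm.

w = 6 mm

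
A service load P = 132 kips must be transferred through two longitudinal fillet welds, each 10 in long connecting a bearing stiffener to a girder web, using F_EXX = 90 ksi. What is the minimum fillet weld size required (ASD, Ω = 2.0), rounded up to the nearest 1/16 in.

w = 3/8 in

Total weld length L = 20 in.
Required throat t_e = P × Ω / (0.6 F_EXX × L) = 132 × 2.0 / (0.6 × 90 × 20) = 0.2444 in.
Required leg w = t_e / 0.707 = 0.3457 in → use 3/8 in.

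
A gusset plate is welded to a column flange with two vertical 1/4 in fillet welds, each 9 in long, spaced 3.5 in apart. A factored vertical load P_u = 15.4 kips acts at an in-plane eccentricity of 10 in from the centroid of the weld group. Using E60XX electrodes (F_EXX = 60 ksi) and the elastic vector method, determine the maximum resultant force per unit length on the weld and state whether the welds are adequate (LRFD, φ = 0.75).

Total weld length L_w = 18 in. Treat welds as unit-width lines.
Polar moment about centroid: J = 2[d³/12 + d(b/2)²] = 2[9³/12 + 9×1.75²] = 176.6 in³.
Direct shear f_v = P/L_w = 15.4 / 18 = 0.8556 kip/in (vertical).
Torsion M = P·e = 15.4 × 10 = 154 kip·in.
Critical point at (x, y) = (1.75, 4.5) from centroid. f_tx = M·y/J = 3.924 kip/in; f_ty = M·x/J = 1.526 kip/in.
Resultant f_max = √[f_tx² + (f_v + f_ty)²] = √[3.924² + (0.8556 + 1.526)²] = 4.59 kip/in.
Capacity per unit length: φr_n = 0.75 × 0.6 × 60 × (0.707 × 0.25) = 4.772 kip/in.
4.59 ≤ 4.772 → adequate.

f_max ≈ 4.59 kip/in; adequate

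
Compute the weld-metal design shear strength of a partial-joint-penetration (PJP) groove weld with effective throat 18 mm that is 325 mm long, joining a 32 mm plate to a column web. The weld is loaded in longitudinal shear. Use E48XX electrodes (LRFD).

E48XX → F_EXX = 480 MPa.
Effective throat (given) t_e = 18 mm.
A_we = 18 × 325 = 5850 mm².
F_nw = 0.6 F_EXX = 288 MPa.
φR_n = 0.75 × 288 × 5850 × 10⁻³ = 1264 kN.

φR_n ≈ 1260 kN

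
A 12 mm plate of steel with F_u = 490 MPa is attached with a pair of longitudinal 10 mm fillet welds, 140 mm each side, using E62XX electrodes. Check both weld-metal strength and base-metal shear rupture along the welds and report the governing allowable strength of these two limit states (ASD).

E62XX → F_EXX = 620 MPa.
t_e = 0.707 × 10 = 7.07 mm; L = 280 mm.
Weld metal: R_n/Ω = (1/2.0) × 0.6 × 620 × 7.07 × 280 × 10⁻³ = 368.2 kN.
Base metal (shear rupture): R_n/Ω = (1/2.0) × 0.6 × 490 × 12 × 280 × 10⁻³ = 493.9 kN.
Governing: weld metal.

R_n/Ω ≈ 368 kN (weld metal governs)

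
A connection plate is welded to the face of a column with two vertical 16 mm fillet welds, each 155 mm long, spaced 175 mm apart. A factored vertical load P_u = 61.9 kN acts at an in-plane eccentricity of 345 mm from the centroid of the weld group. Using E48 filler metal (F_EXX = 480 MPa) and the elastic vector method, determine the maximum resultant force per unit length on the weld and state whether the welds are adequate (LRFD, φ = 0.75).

f_max ≈ 992 N/mm; adequate

Total weld length L_w = 310 mm. Treat welds as unit-width lines.
Polar moment about centroid: J = 2[d³/12 + d(b/2)²] = 2[155³/12 + 155×87.5²] = 2994000 mm³.
Direct shear f_v = P/L_w = 61.9×10³ / 310 = 199.7 N/mm (vertical).
Torsion M = P·e = 61.9×10³ × 345 = 21356000 N·mm.
Critical point at (x, y) = (87.5, 77.5) from centroid. f_tx = M·y/J = 552.8 N/mm; f_ty = M·x/J = 624.1 N/mm.
Resultant f_max = √[f_tx² + (f_v + f_ty)²] = √[552.8² + (199.7 + 624.1)²] = 992.1 N/mm.
Capacity per unit length: φr_n = 0.75 × 0.6 × 480 × (0.707 × 16) = 2443 N/mm.
992.1 ≤ 2443 → adequate.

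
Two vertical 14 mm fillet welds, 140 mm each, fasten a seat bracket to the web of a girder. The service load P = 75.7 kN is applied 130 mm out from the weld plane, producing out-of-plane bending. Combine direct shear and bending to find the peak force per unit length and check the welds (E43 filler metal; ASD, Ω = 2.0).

E43XX → F_EXX = 430 MPa.
L_w = 2 × 140 = 280 mm; section modulus (unit throat) S = 2 × L²/6 = 6533 mm².
Direct shear f_v = P/L_w = 75.7×10³/280 = 270.4 N/mm.
Moment M = P × e = 75.7×10³ × 130 = 9841000 N·mm; bending f_b = M/S = 1506 N/mm.
f_max = √(f_v² + f_b²) = √(270.4² + 1506²) = 1530 N/mm.
r_n/Ω = (1/2.0) × 0.6 × 430 × (0.707 × 14) = 1277 N/mm → NOT adequate.

f_max ≈ 1530 N/mm; NOT adequate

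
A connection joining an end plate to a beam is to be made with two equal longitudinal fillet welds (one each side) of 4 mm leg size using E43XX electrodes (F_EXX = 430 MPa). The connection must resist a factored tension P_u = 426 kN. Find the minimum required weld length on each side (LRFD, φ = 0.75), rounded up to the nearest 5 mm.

Throat t_e = 0.707 × 4 = 2.828 mm.
φr_n = 0.75 × 0.6 × 430 × 2.828 × 10⁻³ = 0.5472 kN/mm.
L_req = P_u / φr_n = 426 / 0.5472 = 778.5 mm total.
Per side: 778.5 / 2 = 389.2 mm.
Round up → use L = 390 mm on each side.

L = 390 mm on each side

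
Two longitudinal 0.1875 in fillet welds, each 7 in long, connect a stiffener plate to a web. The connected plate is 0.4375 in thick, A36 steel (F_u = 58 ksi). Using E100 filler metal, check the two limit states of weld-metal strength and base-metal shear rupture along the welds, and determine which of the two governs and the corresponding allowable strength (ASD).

R_n/Ω ≈ 55.7 kip (weld metal governs)

E100XX → F_EXX = 100 ksi.
t_e = 0.707 × 0.1875 = 0.1326 in; L = 14 in.
Weld metal: R_n/Ω = (1/2.0) × 0.6 × 100 × 0.1326 × 14 = 55.68 kip.
Base metal (shear rupture): R_n/Ω = (1/2.0) × 0.6 × 58 × 0.4375 × 14 = 106.6 kip.
Governing: weld metal.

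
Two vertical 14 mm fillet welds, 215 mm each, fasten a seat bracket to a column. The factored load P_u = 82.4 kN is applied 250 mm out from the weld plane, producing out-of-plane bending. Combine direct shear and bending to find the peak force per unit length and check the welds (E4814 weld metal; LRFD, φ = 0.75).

E48XX → F_EXX = 480 MPa.
L_w = 2 × 215 = 430 mm; section modulus (unit throat) S = 2 × L²/6 = 15410 mm².
Direct shear f_v = P/L_w = 82.4×10³/430 = 191.6 N/mm.
Moment M = P × e = 82.4×10³ × 250 = 20600000 N·mm; bending f_b = M/S = 1337 N/mm.
f_max = √(f_v² + f_b²) = √(191.6² + 1337²) = 1351 N/mm.
φr_n = 0.75 × 0.6 × 480 × (0.707 × 14) = 2138 N/mm → adequate.

f_max ≈ 1350 N/mm; adequate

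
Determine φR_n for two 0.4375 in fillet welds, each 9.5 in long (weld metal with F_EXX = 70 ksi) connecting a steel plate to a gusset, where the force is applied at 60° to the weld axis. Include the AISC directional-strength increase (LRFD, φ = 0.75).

φR_n ≈ 260 kip

t_e = 0.707 × 0.4375 = 0.3093 in; A_we = 0.3093 × 19 = 5.877 in².
Directional factor: 1.0 + 0.5 sin^1.5(60°) = 1.403.
F_nw = 0.6 × 70 × 1.403 = 58.92 ksi.
φR_n = 0.75 × 58.92 × 5.877 = 259.7 kip.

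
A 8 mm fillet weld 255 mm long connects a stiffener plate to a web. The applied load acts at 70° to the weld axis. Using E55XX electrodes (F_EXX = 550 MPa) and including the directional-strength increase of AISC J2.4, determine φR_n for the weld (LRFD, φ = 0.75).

t_e = 0.707 × 8 = 5.656 mm; A_we = 5.656 × 255 = 1442 mm².
Directional factor: 1.0 + 0.5 sin^1.5(70°) = 1.455.
F_nw = 0.6 × 550 × 1.455 = 480.3 MPa.
φR_n = 0.75 × 480.3 × 1442 × 10⁻³ = 519.5 kN.

φR_n ≈ 520 kN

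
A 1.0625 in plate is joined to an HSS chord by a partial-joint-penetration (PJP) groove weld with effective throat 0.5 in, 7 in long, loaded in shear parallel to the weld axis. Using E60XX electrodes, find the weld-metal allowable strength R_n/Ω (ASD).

R_n/Ω ≈ 63 kip

E60XX → F_EXX = 60 ksi.
Effective throat (given) t_e = 0.5 in.
A_we = 0.5 × 7 = 3.5 in².
F_nw = 0.6 F_EXX = 36 ksi.
R_n/Ω = (36 × 3.5) / 2.0 = 63 kip.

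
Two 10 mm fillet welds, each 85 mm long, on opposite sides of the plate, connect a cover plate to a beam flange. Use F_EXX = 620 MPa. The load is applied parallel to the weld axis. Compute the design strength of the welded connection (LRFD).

φR_n ≈ 335 kN

Effective throat t_e = 0.707 × 10 = 7.07 mm.
Total length L = 170 mm; A_we = 7.07 × 170 = 1202 mm².
F_nw = 0.6 F_EXX = 0.6 × 620 = 372 MPa.
φR_n = 0.75 × 372 × 1202 × 10⁻³ = 335.3 kN.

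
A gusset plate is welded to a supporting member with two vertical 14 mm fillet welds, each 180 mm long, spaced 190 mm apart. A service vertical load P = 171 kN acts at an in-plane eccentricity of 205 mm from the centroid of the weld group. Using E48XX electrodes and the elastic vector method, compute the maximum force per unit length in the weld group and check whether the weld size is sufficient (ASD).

E48XX → F_EXX = 480 MPa.
Total weld length L_w = 360 mm. Treat welds as unit-width lines.
Polar moment about centroid: J = 2[d³/12 + d(b/2)²] = 2[180³/12 + 180×95²] = 4221000 mm³.
Direct shear f_v = P/L_w = 171×10³ / 360 = 475 N/mm (vertical).
Torsion M = P·e = 171×10³ × 205 = 35055000 N·mm.
Critical point at (x, y) = (95, 90) from centroid. f_tx = M·y/J = 747.4 N/mm; f_ty = M·x/J = 789 N/mm.
Resultant f_max = √[f_tx² + (f_v + f_ty)²] = √[747.4² + (475 + 789)²] = 1468 N/mm.
Capacity per unit length: r_n/Ω = (1/2.0) × 0.6 × 480 × (0.707 × 14) = 1425 N/mm.
1468 > 1425 → NOT adequate.

f_max ≈ 1470 N/mm; NOT adequate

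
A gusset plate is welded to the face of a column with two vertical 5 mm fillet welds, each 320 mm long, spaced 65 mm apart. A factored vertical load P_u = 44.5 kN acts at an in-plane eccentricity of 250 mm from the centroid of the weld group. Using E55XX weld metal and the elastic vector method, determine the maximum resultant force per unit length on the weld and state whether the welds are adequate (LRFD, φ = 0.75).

E55XX → F_EXX = 550 MPa.
Total weld length L_w = 640 mm. Treat welds as unit-width lines.
Polar moment about centroid: J = 2[d³/12 + d(b/2)²] = 2[320³/12 + 320×32.5²] = 6137000 mm³.
Direct shear f_v = P/L_w = 44.5×10³ / 640 = 69.53 N/mm (vertical).
Torsion M = P·e = 44.5×10³ × 250 = 11125000 N·mm.
Critical point at (x, y) = (32.5, 160) from centroid. f_tx = M·y/J = 290 N/mm; f_ty = M·x/J = 58.91 N/mm.
Resultant f_max = √[f_tx² + (f_v + f_ty)²] = √[290² + (69.53 + 58.91)²] = 317.2 N/mm.
Capacity per unit length: φr_n = 0.75 × 0.6 × 550 × (0.707 × 5) = 874.9 N/mm.
317.2 ≤ 874.9 → adequate.

f_max ≈ 317 N/mm; adequate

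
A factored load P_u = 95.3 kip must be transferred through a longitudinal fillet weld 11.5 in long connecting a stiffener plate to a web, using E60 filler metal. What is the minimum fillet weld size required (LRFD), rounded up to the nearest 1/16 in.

E60XX → F_EXX = 60 ksi.
Total weld length L = 11.5 in.
Required throat t_e = P_u / (φ × 0.6 F_EXX × L) = 95.3 / (0.75 × 0.6 × 60 × 11.5) = 0.3069 in.
Required leg w = t_e / 0.707 = 0.4341 in → use 7/16 in.

w = 7/16 in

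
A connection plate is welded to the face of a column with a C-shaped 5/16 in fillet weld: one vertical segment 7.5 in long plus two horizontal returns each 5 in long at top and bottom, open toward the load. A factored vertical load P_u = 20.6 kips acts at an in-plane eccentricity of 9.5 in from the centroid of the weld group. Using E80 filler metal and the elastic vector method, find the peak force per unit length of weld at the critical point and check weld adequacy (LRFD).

E80XX → F_EXX = 80 ksi.
Total weld length L_w = 17.5 in. Treat welds as unit-width lines.
Centroid: x̄ = 2×5×2.5 / 17.5 = 1.429 in from the vertical weld.
Polar moment about centroid: J = I_x + I_y = [7.5³/12 + 2×5×3.75²] + [7.5×1.429² + 2(5³/12 + 5×1.071²)] = 223.4 in³.
Direct shear f_v = P/L_w = 20.6 / 17.5 = 1.177 kip/in (vertical).
Torsion M = P·e = 20.6 × 9.5 = 195.7 kip·in.
Critical point at (x, y) = (3.571, 3.75) from centroid. f_tx = M·y/J = 3.285 kip/in; f_ty = M·x/J = 3.129 kip/in.
Resultant f_max = √[f_tx² + (f_v + f_ty)²] = √[3.285² + (1.177 + 3.129)²] = 5.416 kip/in.
Capacity per unit length: φr_n = 0.75 × 0.6 × 80 × (0.707 × 0.3125) = 7.954 kip/in.
5.416 ≤ 7.954 → adequate.

f_max ≈ 5.42 kip/in; adequate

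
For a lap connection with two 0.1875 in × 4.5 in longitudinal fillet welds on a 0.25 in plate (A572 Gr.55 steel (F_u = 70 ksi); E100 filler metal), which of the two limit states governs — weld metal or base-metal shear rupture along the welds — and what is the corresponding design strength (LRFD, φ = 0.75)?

φR_n ≈ 53.7 kips (weld metal governs)

E100XX → F_EXX = 100 ksi.
t_e = 0.707 × 0.1875 = 0.1326 in; L = 9 in.
Weld metal: φR_n = 0.75 × 0.6 × 100 × 0.1326 × 9 = 53.69 kips.
Base metal (shear rupture): φR_n = 0.75 × 0.6 × 70 × 0.25 × 9 = 70.88 kips.
Governing: weld metal.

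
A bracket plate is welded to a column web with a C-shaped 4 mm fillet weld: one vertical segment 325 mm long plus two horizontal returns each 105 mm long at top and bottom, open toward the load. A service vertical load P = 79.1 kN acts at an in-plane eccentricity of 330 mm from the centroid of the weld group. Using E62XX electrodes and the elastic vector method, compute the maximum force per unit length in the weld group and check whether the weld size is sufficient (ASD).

E62XX → F_EXX = 620 MPa.
Total weld length L_w = 535 mm. Treat welds as unit-width lines.
Centroid: x̄ = 2×105×52.5 / 535 = 20.61 mm from the vertical weld.
Polar moment about centroid: J = I_x + I_y = [325³/12 + 2×105×162.5²] + [325×20.61² + 2(105³/12 + 105×31.89²)] = 8951000 mm³.
Direct shear f_v = P/L_w = 79.1×10³ / 535 = 147.9 N/mm (vertical).
Torsion M = P·e = 79.1×10³ × 330 = 26103000 N·mm.
Critical point at (x, y) = (84.39, 162.5) from centroid. f_tx = M·y/J = 473.9 N/mm; f_ty = M·x/J = 246.1 N/mm.
Resultant f_max = √[f_tx² + (f_v + f_ty)²] = √[473.9² + (147.9 + 246.1)²] = 616.3 N/mm.
Capacity per unit length: r_n/Ω = (1/2.0) × 0.6 × 620 × (0.707 × 4) = 526 N/mm.
616.3 > 526 → NOT adequate.

f_max ≈ 616 N/mm; NOT adequate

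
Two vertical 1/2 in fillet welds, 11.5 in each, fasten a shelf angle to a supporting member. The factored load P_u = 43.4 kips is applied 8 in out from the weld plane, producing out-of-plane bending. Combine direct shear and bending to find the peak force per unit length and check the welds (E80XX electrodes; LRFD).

E80XX → F_EXX = 80 ksi.
L_w = 2 × 11.5 = 23 in; section modulus (unit throat) S = 2 × L²/6 = 44.08 in².
Direct shear f_v = P/L_w = 43.4/23 = 1.887 kip/in.
Moment M = P × e = 43.4 × 8 = 347.2 kip·in; bending f_b = M/S = 7.876 kip/in.
f_max = √(f_v² + f_b²) = √(1.887² + 7.876²) = 8.099 kip/in.
φr_n = 0.75 × 0.6 × 80 × (0.707 × 0.5) = 12.73 kip/in → adequate.

f_max ≈ 8.1 kip/in; adequate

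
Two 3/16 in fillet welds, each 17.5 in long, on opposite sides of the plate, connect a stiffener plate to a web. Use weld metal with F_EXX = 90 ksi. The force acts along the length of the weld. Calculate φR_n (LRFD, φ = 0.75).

Effective throat t_e = 0.707 × 0.1875 = 0.1326 in.
Total length L = 35 in; A_we = 0.1326 × 35 = 4.64 in².
F_nw = 0.6 F_EXX = 0.6 × 90 = 54 ksi.
φR_n = 0.75 × 54 × 4.64 = 187.9 kip.

φR_n ≈ 188 kip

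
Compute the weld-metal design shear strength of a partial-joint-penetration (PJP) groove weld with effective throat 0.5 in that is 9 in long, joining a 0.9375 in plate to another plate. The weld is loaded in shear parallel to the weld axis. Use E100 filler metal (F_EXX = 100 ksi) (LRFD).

φR_n ≈ 202 kip

Effective throat (given) t_e = 0.5 in.
A_we = 0.5 × 9 = 4.5 in².
F_nw = 0.6 F_EXX = 60 ksi.
φR_n = 0.75 × 60 × 4.5 = 202.5 kip.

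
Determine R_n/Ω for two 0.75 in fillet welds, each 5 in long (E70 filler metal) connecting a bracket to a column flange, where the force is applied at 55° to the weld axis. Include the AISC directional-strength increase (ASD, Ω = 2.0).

R_n/Ω ≈ 153 kips

E70XX → F_EXX = 70 ksi.
t_e = 0.707 × 0.75 = 0.5302 in; A_we = 0.5302 × 10 = 5.303 in².
Directional factor: 1.0 + 0.5 sin^1.5(55°) = 1.371.
F_nw = 0.6 × 70 × 1.371 = 57.57 ksi.
R_n/Ω = (57.57 × 5.303) / 2.0 = 152.6 kips.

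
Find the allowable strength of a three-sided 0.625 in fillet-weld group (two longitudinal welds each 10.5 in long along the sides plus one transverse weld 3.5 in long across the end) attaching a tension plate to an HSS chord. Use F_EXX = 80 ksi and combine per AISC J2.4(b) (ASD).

R_n/Ω ≈ 260 kip

t_e = 0.707 × 0.625 = 0.4419 in.
R_nwl = 0.6 × 80 × 0.4419 × 21 = 445.4 kip (longitudinal, 2 welds).
R_nwt = 0.6 × 80 × 0.4419 × 3.5 = 74.23 kip (transverse, base value).
(i) R_nwl + R_nwt = 519.6 kip; (ii) 0.85 R_nwl + 1.5 R_nwt = 490 kip.
R_n = max = 519.6 kip [governs: (i)]; R_n/Ω = 259.8 kip.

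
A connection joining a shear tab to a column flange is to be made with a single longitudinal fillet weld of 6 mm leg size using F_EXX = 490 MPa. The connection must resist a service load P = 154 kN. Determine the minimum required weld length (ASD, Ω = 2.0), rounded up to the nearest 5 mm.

Throat t_e = 0.707 × 6 = 4.242 mm.
r_n/Ω = (0.6 × 490 × 4.242) / 2.0 = 623.6 N/mm = 0.6236 kN/mm.
L_req = P / (r_n/Ω) = 154 / 0.6236 = 247 mm total.
Round up → use L = 250 mm.

L = 250 mm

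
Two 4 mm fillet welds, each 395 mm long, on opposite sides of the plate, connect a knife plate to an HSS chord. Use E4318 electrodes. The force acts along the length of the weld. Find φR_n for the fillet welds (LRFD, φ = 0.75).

E43XX → F_EXX = 430 MPa.
Effective throat t_e = 0.707 × 4 = 2.828 mm.
Total length L = 790 mm; A_we = 2.828 × 790 = 2234 mm².
F_nw = 0.6 F_EXX = 0.6 × 430 = 258 MPa.
φR_n = 0.75 × 258 × 2234 × 10⁻³ = 432.3 kN.

φR_n ≈ 432 kN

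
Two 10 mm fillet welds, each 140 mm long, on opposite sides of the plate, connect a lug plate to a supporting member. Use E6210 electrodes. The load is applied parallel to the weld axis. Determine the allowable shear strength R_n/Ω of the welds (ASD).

R_n/Ω ≈ 368 kN

E62XX → F_EXX = 620 MPa.
Effective throat t_e = 0.707 × 10 = 7.07 mm.
Total length L = 280 mm; A_we = 7.07 × 280 = 1980 mm².
F_nw = 0.6 F_EXX = 0.6 × 620 = 372 MPa.
R_n = 372 × 1980 × 10⁻³ = 736.4 kN; R_n/Ω = 736.4/2.0 = 368.2 kN.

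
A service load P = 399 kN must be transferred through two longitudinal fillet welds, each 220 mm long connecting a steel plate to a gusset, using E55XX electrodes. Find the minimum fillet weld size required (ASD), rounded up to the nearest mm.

w = 8 mm

E55XX → F_EXX = 550 MPa.
Total weld length L = 440 mm.
Required throat t_e = P × Ω / (0.6 F_EXX × L) = 399 × 2.0 / (0.6 × 550 × 440 × 10⁻³) = 5.496 mm.
Required leg w = t_e / 0.707 = 7.774 mm → use 8 mm.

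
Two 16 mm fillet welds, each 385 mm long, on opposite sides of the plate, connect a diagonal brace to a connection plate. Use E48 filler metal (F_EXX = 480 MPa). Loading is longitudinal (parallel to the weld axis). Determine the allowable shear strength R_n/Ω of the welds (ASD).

Effective throat t_e = 0.707 × 16 = 11.31 mm.
Total length L = 770 mm; A_we = 11.31 × 770 = 8710 mm².
F_nw = 0.6 F_EXX = 0.6 × 480 = 288 MPa.
R_n = 288 × 8710 × 10⁻³ = 2509 kN; R_n/Ω = 2509/2.0 = 1254 kN.

R_n/Ω ≈ 1250 kN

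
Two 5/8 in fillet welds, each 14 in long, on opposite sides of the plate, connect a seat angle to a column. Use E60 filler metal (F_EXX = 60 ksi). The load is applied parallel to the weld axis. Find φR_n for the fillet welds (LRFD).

Effective throat t_e = 0.707 × 0.625 = 0.4419 in.
Total length L = 28 in; A_we = 0.4419 × 28 = 12.37 in².
F_nw = 0.6 F_EXX = 0.6 × 60 = 36 ksi.
φR_n = 0.75 × 36 × 12.37 = 334.1 kip.

φR_n ≈ 334 kip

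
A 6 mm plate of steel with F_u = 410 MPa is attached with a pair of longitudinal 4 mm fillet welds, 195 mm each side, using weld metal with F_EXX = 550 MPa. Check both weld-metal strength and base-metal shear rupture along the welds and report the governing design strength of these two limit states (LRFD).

t_e = 0.707 × 4 = 2.828 mm; L = 390 mm.
Weld metal: φR_n = 0.75 × 0.6 × 550 × 2.828 × 390 × 10⁻³ = 273 kN.
Base metal (shear rupture): φR_n = 0.75 × 0.6 × 410 × 6 × 390 × 10⁻³ = 431.7 kN.
Governing: weld metal.

φR_n ≈ 273 kN (weld metal governs)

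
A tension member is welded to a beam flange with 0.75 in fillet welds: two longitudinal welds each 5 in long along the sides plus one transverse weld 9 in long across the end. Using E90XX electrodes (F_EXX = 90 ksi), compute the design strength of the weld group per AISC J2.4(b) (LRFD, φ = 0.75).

t_e = 0.707 × 0.75 = 0.5302 in.
R_nwl = 0.6 × 90 × 0.5302 × 10 = 286.3 kip (longitudinal, 2 welds).
R_nwt = 0.6 × 90 × 0.5302 × 9 = 257.7 kip (transverse, base value).
(i) R_nwl + R_nwt = 544 kip; (ii) 0.85 R_nwl + 1.5 R_nwt = 629.9 kip.
R_n = max = 629.9 kip [governs: (ii)]; φR_n = 472.5 kip.

φR_n ≈ 472 kip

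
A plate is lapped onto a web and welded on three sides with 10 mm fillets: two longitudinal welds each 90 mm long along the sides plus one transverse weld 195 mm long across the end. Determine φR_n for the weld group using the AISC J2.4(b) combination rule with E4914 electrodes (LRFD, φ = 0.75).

φR_n ≈ 695 kN

E49XX → F_EXX = 490 MPa.
t_e = 0.707 × 10 = 7.07 mm.
R_nwl = 0.6 × 490 × 7.07 × 180 × 10⁻³ = 374.1 kN (longitudinal, 2 welds).
R_nwt = 0.6 × 490 × 7.07 × 195 × 10⁻³ = 405.3 kN (transverse, base value).
(i) R_nwl + R_nwt = 779.5 kN; (ii) 0.85 R_nwl + 1.5 R_nwt = 926 kN.
R_n = max = 926 kN [governs: (ii)]; φR_n = 694.5 kN.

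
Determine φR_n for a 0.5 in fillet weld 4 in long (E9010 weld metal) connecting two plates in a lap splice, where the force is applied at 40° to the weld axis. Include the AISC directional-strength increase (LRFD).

φR_n ≈ 72 kip

E90XX → F_EXX = 90 ksi.
t_e = 0.707 × 0.5 = 0.3535 in; A_we = 0.3535 × 4 = 1.414 in².
Directional factor: 1.0 + 0.5 sin^1.5(40°) = 1.258.
F_nw = 0.6 × 90 × 1.258 = 67.91 ksi.
φR_n = 0.75 × 67.91 × 1.414 = 72.02 kip.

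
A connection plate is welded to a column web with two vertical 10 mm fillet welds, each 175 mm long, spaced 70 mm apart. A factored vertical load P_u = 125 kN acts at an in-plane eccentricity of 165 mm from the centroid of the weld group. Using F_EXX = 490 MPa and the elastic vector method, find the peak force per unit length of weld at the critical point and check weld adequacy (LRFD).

Total weld length L_w = 350 mm. Treat welds as unit-width lines.
Polar moment about centroid: J = 2[d³/12 + d(b/2)²] = 2[175³/12 + 175×35²] = 1322000 mm³.
Direct shear f_v = P/L_w = 125×10³ / 350 = 357.1 N/mm (vertical).
Torsion M = P·e = 125×10³ × 165 = 20625000 N·mm.
Critical point at (x, y) = (35, 87.5) from centroid. f_tx = M·y/J = 1365 N/mm; f_ty = M·x/J = 546.1 N/mm.
Resultant f_max = √[f_tx² + (f_v + f_ty)²] = √[1365² + (357.1 + 546.1)²] = 1637 N/mm.
Capacity per unit length: φr_n = 0.75 × 0.6 × 490 × (0.707 × 10) = 1559 N/mm.
1637 > 1559 → NOT adequate.

f_max ≈ 1640 N/mm; NOT adequate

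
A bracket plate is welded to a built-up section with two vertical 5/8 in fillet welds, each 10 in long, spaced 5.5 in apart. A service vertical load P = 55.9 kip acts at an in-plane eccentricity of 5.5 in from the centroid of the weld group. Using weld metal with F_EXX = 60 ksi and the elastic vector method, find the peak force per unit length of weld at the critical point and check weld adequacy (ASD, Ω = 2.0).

Total weld length L_w = 20 in. Treat welds as unit-width lines.
Polar moment about centroid: J = 2[d³/12 + d(b/2)²] = 2[10³/12 + 10×2.75²] = 317.9 in³.
Direct shear f_v = P/L_w = 55.9 / 20 = 2.795 kip/in (vertical).
Torsion M = P·e = 55.9 × 5.5 = 307.45 kip·in.
Critical point at (x, y) = (2.75, 5) from centroid. f_tx = M·y/J = 4.835 kip/in; f_ty = M·x/J = 2.659 kip/in.
Resultant f_max = √[f_tx² + (f_v + f_ty)²] = √[4.835² + (2.795 + 2.659)²] = 7.289 kip/in.
Capacity per unit length: r_n/Ω = (1/2.0) × 0.6 × 60 × (0.707 × 0.625) = 7.954 kip/in.
7.289 ≤ 7.954 → adequate.

f_max ≈ 7.29 kip/in; adequate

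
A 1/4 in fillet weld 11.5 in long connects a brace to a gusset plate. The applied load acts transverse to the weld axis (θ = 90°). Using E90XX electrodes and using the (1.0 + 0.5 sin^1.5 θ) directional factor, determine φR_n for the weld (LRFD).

E90XX → F_EXX = 90 ksi.
t_e = 0.707 × 0.25 = 0.1767 in; A_we = 0.1767 × 11.5 = 2.033 in².
Directional factor: 1.0 + 0.5 sin^1.5(90°) = 1.5.
F_nw = 0.6 × 90 × 1.5 = 81 ksi.
φR_n = 0.75 × 81 × 2.033 = 123.5 kip.

φR_n ≈ 123 kip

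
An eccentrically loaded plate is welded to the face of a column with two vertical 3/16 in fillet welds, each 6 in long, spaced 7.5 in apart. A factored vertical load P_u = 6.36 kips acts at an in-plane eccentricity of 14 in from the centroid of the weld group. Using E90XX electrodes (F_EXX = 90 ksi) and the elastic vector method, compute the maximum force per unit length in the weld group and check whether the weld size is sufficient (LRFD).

f_max ≈ 2.52 kip/in; adequate

Total weld length L_w = 12 in. Treat welds as unit-width lines.
Polar moment about centroid: J = 2[d³/12 + d(b/2)²] = 2[6³/12 + 6×3.75²] = 204.8 in³.
Direct shear f_v = P/L_w = 6.36 / 12 = 0.53 kip/in (vertical).
Torsion M = P·e = 6.36 × 14 = 89.04 kip·in.
Critical point at (x, y) = (3.75, 3) from centroid. f_tx = M·y/J = 1.305 kip/in; f_ty = M·x/J = 1.631 kip/in.
Resultant f_max = √[f_tx² + (f_v + f_ty)²] = √[1.305² + (0.53 + 1.631)²] = 2.524 kip/in.
Capacity per unit length: φr_n = 0.75 × 0.6 × 90 × (0.707 × 0.1875) = 5.369 kip/in.
2.524 ≤ 5.369 → adequate.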